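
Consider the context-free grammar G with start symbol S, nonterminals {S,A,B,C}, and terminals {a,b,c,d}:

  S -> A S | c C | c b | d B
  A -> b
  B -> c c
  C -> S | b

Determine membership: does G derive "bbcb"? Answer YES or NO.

Convert to CNF:
  S -> A S | T0 C | T0 T1 | T2 B
  A -> b
  B -> T0 T0
  C -> A S | T0 C | T0 T1 | T2 B | b
  T0 -> c
  T1 -> b
  T2 -> d

CYK fill:
  cell(0,0) b: {A,C,T1}  orig:{A,C}
  cell(1,1) b: {A,C,T1}  orig:{A,C}
  cell(2,2) c: {T0}  orig:{}
  cell(3,3) b: {A,C,T1}  orig:{A,C}
  cell(0,1) bb: ∅
  cell(1,2) bc: ∅
  cell(2,3) cb: {C,S}
  cell(0,2) bbc: ∅
  cell(1,3) bcb: {C,S}
  cell(0,3) bbcb: {C,S}

S ∈ T[0,3] ⇒ YES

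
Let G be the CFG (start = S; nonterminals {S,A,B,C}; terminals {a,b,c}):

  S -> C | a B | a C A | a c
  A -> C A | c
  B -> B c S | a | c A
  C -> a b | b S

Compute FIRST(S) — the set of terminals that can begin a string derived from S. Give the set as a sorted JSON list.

FIRST sets, iterate to fixpoint:
iter 1:
  A via A→c: +{c}
  B via B→a: +{a}
  B via B→c A: +{c}
  C via C→a b: +{a}
  C via C→b S: +{b}
  S via S→C: +{a,b}
  S: {a,b}  A: {c}  B: {a,c}  C: {a,b}
iter 2:
  A via A→C A: +{a,b}
  S: {a,b}  A: {a,b,c}  B: {a,c}  C: {a,b}
iter 3: — fixpoint
  S: {a,b}  A: {a,b,c}  B: {a,c}  C: {a,b}

FIRST(S) = ["a", "b"]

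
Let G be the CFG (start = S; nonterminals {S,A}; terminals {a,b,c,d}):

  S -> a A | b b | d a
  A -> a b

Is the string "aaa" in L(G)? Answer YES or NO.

Convert to CNF:
  S -> T0 A | T1 T1 | T2 T0
  A -> T0 T1
  T0 -> a
  T1 -> b
  T2 -> d

CYK fill:
  cell(0,0) a: {T0}  orig:{}
  cell(1,1) a: {T0}  orig:{}
  cell(2,2) a: {T0}  orig:{}
  cell(0,1) aa: ∅
  cell(1,2) aa: ∅
  cell(0,2) aaa: ∅

S ∉ T[0,2] ⇒ NO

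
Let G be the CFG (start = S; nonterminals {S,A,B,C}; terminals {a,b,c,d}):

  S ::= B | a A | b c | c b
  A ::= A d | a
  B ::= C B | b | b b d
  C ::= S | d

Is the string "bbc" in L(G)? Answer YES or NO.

Convert to CNF:
  S -> C B | T1 T3 | T1 X6 | T2 A | T3 T1 | b
  A -> A T0 | a
  B -> C B | T1 X4 | b
  C -> C B | T1 T3 | T1 X5 | T2 A | T3 T1 | b | d
  T0 -> d
  T1 -> b
  T2 -> a
  T3 -> c
  X4 -> T1 T0
  X5 -> T1 T0
  X6 -> T1 T0

CYK fill:
  T[0,0] 'b' = {B,C,S,T1}  orig:{B,C,S}
  T[1,1] 'b' = {B,C,S,T1}  orig:{B,C,S}
  T[2,2] 'c' = {T3}  orig:{}
  T[0,1] 'bb' = {B,C,S}
  T[1,2] 'bc' = {C,S}
  T[0,2] 'bbc' = ∅

S ∉ T[0,2] ⇒ NO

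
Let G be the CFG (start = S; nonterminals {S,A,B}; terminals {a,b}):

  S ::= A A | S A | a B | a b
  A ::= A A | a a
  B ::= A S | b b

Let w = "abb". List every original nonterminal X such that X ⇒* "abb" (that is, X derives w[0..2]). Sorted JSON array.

Convert to CNF:
  S -> A A | S A | T0 B | T0 T1
  A -> A A | T0 T0
  B -> A S | T1 T1
  T0 -> a
  T1 -> b

Fill CYK table bottom-up (cells [i..j] with 0 ≤ i ≤ j ≤ 2 only):
  T[0,0] 'a' = {T0}  orig:{}
  T[1,1] 'b' = {T1}  orig:{}
  T[2,2] 'b' = {T1}  orig:{}
  T[0,1] 'ab' = {S}
  T[1,2] 'bb' = {B}
  T[0,2] 'abb' = {S}

Original NTs in T[0,2] deriving "abb": ["S"]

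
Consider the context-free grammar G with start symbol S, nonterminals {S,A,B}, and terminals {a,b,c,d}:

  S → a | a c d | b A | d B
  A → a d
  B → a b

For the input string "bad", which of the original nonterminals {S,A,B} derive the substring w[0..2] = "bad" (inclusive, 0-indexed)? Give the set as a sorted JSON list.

CNF form of G:
  S -> T0 X4 | T1 B | T2 A | a
  A -> T0 T1
  B -> T0 T2
  T0 -> a
  T1 -> d
  T2 -> b
  T3 -> c
  X4 -> T3 T1

Fill CYK table bottom-up — only the sub-triangle for w[0..2]:
  cell(0,0) b: {T2}  orig:{}
  cell(1,1) a: {S,T0}  orig:{S}
  cell(2,2) d: {T1}  orig:{}
  cell(0,1) ba: ∅
  cell(1,2) ad: {A}
  cell(0,2) bad: {S}

Original NTs in T[0,2] deriving "bad": ["S"]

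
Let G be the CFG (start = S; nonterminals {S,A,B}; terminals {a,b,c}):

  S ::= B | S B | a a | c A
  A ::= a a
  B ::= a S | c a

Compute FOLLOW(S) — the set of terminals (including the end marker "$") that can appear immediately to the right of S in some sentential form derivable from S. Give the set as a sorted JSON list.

Compute FIRST by fixpoint:
pass 1:
  A via A→a a: +{a}
  B via B→a S: +{a}
  B via B→c a: +{c}
  S via S→B: +{a,c}
  S: {a,c}  A: {a}  B: {a,c}
pass 2: done
  S: {a,c}  A: {a}  B: {a,c}

FOLLOW sets:
initialize: $ ∈ FOLLOW(S)
pass 1:
  S→B: FOLLOW(B) ⊇ FOLLOW(S) ⊇ {$}; new: +{$}
  S→S B: FOLLOW(S) ⊇ FIRST(B) = {a,c}; new: +{a,c}
  S→S B: FOLLOW(B) ⊇ FOLLOW(S) ⊇ {$,a,c}; new: +{a,c}
  S→c A: FOLLOW(A) ⊇ FOLLOW(S) ⊇ {$,a,c}; new: +{$,a,c}
  S: {$,a,c}  A: {$,a,c}  B: {$,a,c}
pass 2: (no change)
  S: {$,a,c}  A: {$,a,c}  B: {$,a,c}

FOLLOW(S) = ["$", "a", "c"]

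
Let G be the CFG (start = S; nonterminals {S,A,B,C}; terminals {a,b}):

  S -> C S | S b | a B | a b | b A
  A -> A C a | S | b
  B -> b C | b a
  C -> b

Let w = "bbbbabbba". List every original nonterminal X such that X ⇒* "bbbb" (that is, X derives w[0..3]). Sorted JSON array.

CNF form of G:
  S -> C S | S T1 | T0 B | T0 T1 | T1 A
  A -> A X2 | C S | S T1 | T0 B | T0 T1 | T1 A | b
  B -> T1 C | T1 T0
  C -> b
  T0 -> a
  T1 -> b
  X2 -> C T0

CYK table (by increasing span), restricted to cells inside w[0..3]:
  [0..0]={A,C,T1}  "b"  orig:{A,C}
  [1..1]={A,C,T1}  "b"  orig:{A,C}
  [2..2]={A,C,T1}  "b"  orig:{A,C}
  [3..3]={A,C,T1}  "b"  orig:{A,C}
  [0..1]={A,B,S}  "bb"
  [1..2]={A,B,S}  "bb"
  [2..3]={A,B,S}  "bb"
  [0..2]={A,S}  "bbb"
  [1..3]={A,S}  "bbb"
  [0..3]={A,S}  "bbbb"

Original NTs in T[0,3] deriving "bbbb": ["A", "S"]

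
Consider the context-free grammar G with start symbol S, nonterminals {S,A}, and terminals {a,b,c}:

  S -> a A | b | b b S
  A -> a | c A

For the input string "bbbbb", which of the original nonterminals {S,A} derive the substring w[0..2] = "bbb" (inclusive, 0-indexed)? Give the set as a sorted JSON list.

CNF form of G:
  S -> T1 A | T2 X3 | b
  A -> T0 A | a
  T0 -> c
  T1 -> a
  T2 -> b
  X3 -> T2 S

Fill CYK table bottom-up — only the sub-triangle for w[0..2]:
  cell(0,0) b: {S,T2}  orig:{S}
  cell(1,1) b: {S,T2}  orig:{S}
  cell(2,2) b: {S,T2}  orig:{S}
  cell(0,1) bb: {X3}  orig:{}
  cell(1,2) bb: {X3}  orig:{}
  cell(0,2) bbb: {S}

Original NTs in T[0,2] deriving "bbb": ["S"]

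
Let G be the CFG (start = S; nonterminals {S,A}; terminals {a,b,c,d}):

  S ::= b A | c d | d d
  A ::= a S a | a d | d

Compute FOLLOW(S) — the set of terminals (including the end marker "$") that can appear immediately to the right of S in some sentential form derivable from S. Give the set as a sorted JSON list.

Compute FIRST by fixpoint:
round 1:
  A via A→a S a: +{a}
  A via A→d: +{d}
  S via S→b A: +{b}
  S via S→c d: +{c}
  S via S→d d: +{d}
  FIRST[S]={b,c,d}  FIRST[A]={a,d}
round 2: (no change)
  FIRST[S]={b,c,d}  FIRST[A]={a,d}

Compute FOLLOW by fixpoint:
FOLLOW(S) := {$}
iter 1:
  A→a S a: FOLLOW(S) ⊇ FIRST(a) = {a}; new: +{a}
  S→b A: FOLLOW(A) ⊇ FOLLOW(S) ⊇ {$,a}; new: +{$,a}
  S: {$,a}  A: {$,a}
iter 2: done
  S: {$,a}  A: {$,a}

FOLLOW(S) = ["$", "a"]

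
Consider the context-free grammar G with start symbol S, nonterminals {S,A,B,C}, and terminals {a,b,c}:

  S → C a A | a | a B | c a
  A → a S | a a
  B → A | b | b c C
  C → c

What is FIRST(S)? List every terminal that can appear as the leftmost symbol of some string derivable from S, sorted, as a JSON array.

FIRST sets, iterate to fixpoint:
iter 1:
  A via A→a S: +{a}
  B via B→A: +{a}
  B via B→b: +{b}
  C via C→c: +{c}
  S via S→C a A: +{c}
  S via S→a: +{a}
  FIRST[S]={a,c}  FIRST[A]={a}  FIRST[B]={a,b}  FIRST[C]={c}
iter 2: (no change)
  FIRST[S]={a,c}  FIRST[A]={a}  FIRST[B]={a,b}  FIRST[C]={c}

FIRST(S) = ["a", "c"]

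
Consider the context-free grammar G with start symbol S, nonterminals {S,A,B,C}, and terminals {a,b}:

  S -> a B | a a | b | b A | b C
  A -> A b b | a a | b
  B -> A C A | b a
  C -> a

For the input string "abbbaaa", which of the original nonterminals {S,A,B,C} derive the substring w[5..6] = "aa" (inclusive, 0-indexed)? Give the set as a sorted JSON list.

Convert to CNF:
  S -> T0 A | T0 C | T1 B | T1 T1 | b
  A -> A X2 | T1 T1 | b
  B -> A X3 | T0 T1
  C -> a
  T0 -> b
  T1 -> a
  X2 -> T0 T0
  X3 -> C A

CYK fill — only the sub-triangle for w[5..6]:
  [5..5]={C,T1}  "a"  orig:{C}
  [6..6]={C,T1}  "a"  orig:{C}
  [5..6]={A,S}  "aa"

Original NTs in T[5,6] deriving "aa": ["A", "S"]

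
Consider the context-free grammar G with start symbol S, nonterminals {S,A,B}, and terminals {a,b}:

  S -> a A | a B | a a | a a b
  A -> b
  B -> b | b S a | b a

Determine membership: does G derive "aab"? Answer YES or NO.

CNF form of G:
  S -> T1 A | T1 B | T1 T1 | T1 X3
  A -> b
  B -> T0 T1 | T0 X2 | b
  T0 -> b
  T1 -> a
  X2 -> S T1
  X3 -> T1 T0

Fill CYK table bottom-up:
  T[0,0] 'a' = {T1}  orig:{}
  T[1,1] 'a' = {T1}  orig:{}
  T[2,2] 'b' = {A,B,T0}  orig:{A,B}
  T[0,1] 'aa' = {S}
  T[1,2] 'ab' = {S,X3}  orig:{S}
  T[0,2] 'aab' = {S}

S ∈ T[0,2] ⇒ YES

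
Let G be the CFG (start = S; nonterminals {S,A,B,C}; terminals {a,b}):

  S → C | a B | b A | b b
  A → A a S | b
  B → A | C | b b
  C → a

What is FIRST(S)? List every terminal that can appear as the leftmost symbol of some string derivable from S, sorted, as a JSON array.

Compute FIRST by fixpoint:
pass 1:
  A via A→b: +{b}
  B via B→A: +{b}
  C via C→a: +{a}
  S via S→C: +{a}
  S via S→b A: +{b}
  FIRST[S]={a,b}  FIRST[A]={b}  FIRST[B]={b}  FIRST[C]={a}
pass 2:
  B via B→C: +{a}
  FIRST[S]={a,b}  FIRST[A]={b}  FIRST[B]={a,b}  FIRST[C]={a}
pass 3: done
  FIRST[S]={a,b}  FIRST[A]={b}  FIRST[B]={a,b}  FIRST[C]={a}

FIRST(S) = ["a", "b"]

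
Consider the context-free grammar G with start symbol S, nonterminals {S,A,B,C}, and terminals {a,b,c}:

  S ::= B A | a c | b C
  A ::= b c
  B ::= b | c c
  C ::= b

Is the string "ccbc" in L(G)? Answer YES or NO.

Convert to CNF:
  S -> B A | T0 C | T2 T1
  A -> T0 T1
  B -> T1 T1 | b
  C -> b
  T0 -> b
  T1 -> c
  T2 -> a

Fill CYK table bottom-up:
  [0..0]={T1}  "c"  orig:{}
  [1..1]={T1}  "c"  orig:{}
  [2..2]={B,C,T0}  "b"  orig:{B,C}
  [3..3]={T1}  "c"  orig:{}
  [0..1]={B}  "cc"
  [1..2]=∅  "cb"
  [2..3]={A}  "bc"
  [0..2]=∅  "ccb"
  [1..3]=∅  "cbc"
  [0..3]={S}  "ccbc"

S ∈ T[0,3] ⇒ YES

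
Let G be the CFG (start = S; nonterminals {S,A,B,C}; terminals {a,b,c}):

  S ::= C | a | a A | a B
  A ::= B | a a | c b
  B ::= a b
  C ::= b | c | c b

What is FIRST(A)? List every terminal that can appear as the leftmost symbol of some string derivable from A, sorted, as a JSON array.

Compute FIRST by fixpoint:
[1]
  A via A→a a: +{a}
  A via A→c b: +{c}
  B via B→a b: +{a}
  C via C→b: +{b}
  C via C→c: +{c}
  S via S→C: +{b,c}
  S via S→a: +{a}
  S: {a,b,c}  A: {a,c}  B: {a}  C: {b,c}
[2] — fixpoint
  S: {a,b,c}  A: {a,c}  B: {a}  C: {b,c}

FIRST(A) = ["a", "c"]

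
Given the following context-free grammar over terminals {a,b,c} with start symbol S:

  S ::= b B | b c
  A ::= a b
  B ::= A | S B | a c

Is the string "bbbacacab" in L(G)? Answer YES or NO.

Convert to CNF:
  S -> T1 B | T1 T2
  A -> T0 T1
  B -> S B | T0 T1 | T0 T2
  T0 -> a
  T1 -> b
  T2 -> c

CYK fill:
  T[0,0] 'b' = {T1}  orig:{}
  T[1,1] 'b' = {T1}  orig:{}
  T[2,2] 'b' = {T1}  orig:{}
  T[3,3] 'a' = {T0}  orig:{}
  T[4,4] 'c' = {T2}  orig:{}
  T[5,5] 'a' = {T0}  orig:{}
  T[6,6] 'c' = {T2}  orig:{}
  T[7,7] 'a' = {T0}  orig:{}
  T[8,8] 'b' = {T1}  orig:{}
  T[0,1] 'bb' = ∅
  T[1,2] 'bb' = ∅
  T[2,3] 'ba' = ∅
  T[3,4] 'ac' = {B}
  T[4,5] 'ca' = ∅
  T[5,6] 'ac' = {B}
  T[6,7] 'ca' = ∅
  T[7,8] 'ab' = {A,B}
  T[0,2] 'bbb' = ∅
  T[1,3] 'bba' = ∅
  T[2,4] 'bac' = {S}
  T[3,5] 'aca' = ∅
  T[4,6] 'cac' = ∅
  T[5,7] 'aca' = ∅
  T[6,8] 'cab' = ∅
  T[0,3] 'bbba' = ∅
  T[1,4] 'bbac' = ∅
  T[2,5] 'baca' = ∅
  T[3,6] 'acac' = ∅
  T[4,7] 'caca' = ∅
  T[5,8] 'acab' = ∅
  T[0,4] 'bbbac' = ∅
  T[1,5] 'bbaca' = ∅
  T[2,6] 'bacac' = {B}
  T[3,7] 'acaca' = ∅
  T[4,8] 'cacab' = ∅
  T[0,5] 'bbbaca' = ∅
  T[1,6] 'bbacac' = {S}
  T[2,7] 'bacaca' = ∅
  T[3,8] 'acacab' = ∅
  T[0,6] 'bbbacac' = ∅
  T[1,7] 'bbacaca' = ∅
  T[2,8] 'bacacab' = ∅
  T[0,7] 'bbbacaca' = ∅
  T[1,8] 'bbacacab' = {B}
  T[0,8] 'bbbacacab' = {S}

S ∈ T[0,8] ⇒ YES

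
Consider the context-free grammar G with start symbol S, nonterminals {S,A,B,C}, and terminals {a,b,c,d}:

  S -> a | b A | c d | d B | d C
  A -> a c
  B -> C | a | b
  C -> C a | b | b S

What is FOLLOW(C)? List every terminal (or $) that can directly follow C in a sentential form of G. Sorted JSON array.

FIRST sets, iterate to fixpoint:
[1]
  A via A→a c: +{a}
  B via B→a: +{a}
  B via B→b: +{b}
  C via C→b: +{b}
  S via S→a: +{a}
  S via S→b A: +{b}
  S via S→c d: +{c}
  S via S→d B: +{d}
  S: {a,b,c,d}  A: {a}  B: {a,b}  C: {b}
[2] (stable)
  S: {a,b,c,d}  A: {a}  B: {a,b}  C: {b}

Compute FOLLOW by fixpoint:
initialize: $ ∈ FOLLOW(S)
[1]
  C→C a: FOLLOW(C) ⊇ FIRST(a) = {a}; new: +{a}
  C→b S: FOLLOW(S) ⊇ FOLLOW(C) ⊇ {a}; new: +{a}
  S→b A: FOLLOW(A) ⊇ FOLLOW(S) ⊇ {$,a}; new: +{$,a}
  S→d B: FOLLOW(B) ⊇ FOLLOW(S) ⊇ {$,a}; new: +{$,a}
  S→d C: FOLLOW(C) ⊇ FOLLOW(S) ⊇ {$,a}; new: +{$}
  FOLLOW[S]={$,a}  FOLLOW[A]={$,a}  FOLLOW[B]={$,a}  FOLLOW[C]={$,a}
[2] (no change)
  FOLLOW[S]={$,a}  FOLLOW[A]={$,a}  FOLLOW[B]={$,a}  FOLLOW[C]={$,a}

FOLLOW(C) = ["$", "a"]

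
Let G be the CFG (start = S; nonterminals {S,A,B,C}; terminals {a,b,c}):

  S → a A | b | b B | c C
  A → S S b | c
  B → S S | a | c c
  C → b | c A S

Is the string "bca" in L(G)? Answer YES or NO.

CNF form of G:
  S -> T0 B | T1 C | T2 A | b
  A -> S X3 | c
  B -> S S | T1 T1 | a
  C -> T1 X4 | b
  T0 -> b
  T1 -> c
  T2 -> a
  X3 -> S T0
  X4 -> A S

Fill CYK table bottom-up:
  cell(0,0) b: {C,S,T0}  orig:{C,S}
  cell(1,1) c: {A,T1}  orig:{A}
  cell(2,2) a: {B,T2}  orig:{B}
  cell(0,1) bc: ∅
  cell(1,2) ca: ∅
  cell(0,2) bca: ∅

S ∉ T[0,2] ⇒ NO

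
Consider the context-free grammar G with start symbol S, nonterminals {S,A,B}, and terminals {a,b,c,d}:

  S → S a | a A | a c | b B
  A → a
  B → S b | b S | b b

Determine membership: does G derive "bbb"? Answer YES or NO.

Convert to CNF:
  S -> S T1 | T0 B | T1 A | T1 T2
  A -> a
  B -> S T0 | T0 S | T0 T0
  T0 -> b
  T1 -> a
  T2 -> c

CYK table (by increasing span):
  cell(0,0) b: {T0}  orig:{}
  cell(1,1) b: {T0}  orig:{}
  cell(2,2) b: {T0}  orig:{}
  cell(0,1) bb: {B}
  cell(1,2) bb: {B}
  cell(0,2) bbb: {S}

S ∈ T[0,2] ⇒ YES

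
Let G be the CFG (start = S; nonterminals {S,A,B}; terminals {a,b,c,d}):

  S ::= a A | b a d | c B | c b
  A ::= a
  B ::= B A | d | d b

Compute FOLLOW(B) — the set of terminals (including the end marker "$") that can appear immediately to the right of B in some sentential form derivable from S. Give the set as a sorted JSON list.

FIRST iteration:
[1]
  A via A→a: +{a}
  B via B→d: +{d}
  S via S→a A: +{a}
  S via S→b a d: +{b}
  S via S→c B: +{c}
  FIRST(S)={a,b,c}  FIRST(A)={a}  FIRST(B)={d}
[2] (no change)
  FIRST(S)={a,b,c}  FIRST(A)={a}  FIRST(B)={d}

FOLLOW sets:
seed FOLLOW(S) with $
[1]
  B→B A: FOLLOW(B) ⊇ FIRST(A) = {a}; new: +{a}
  B→B A: FOLLOW(A) ⊇ FOLLOW(B) ⊇ {a}; new: +{a}
  S→a A: FOLLOW(A) ⊇ FOLLOW(S) ⊇ {$}; new: +{$}
  S→c B: FOLLOW(B) ⊇ FOLLOW(S) ⊇ {$}; new: +{$}
  FOLLOW(S)={$}  FOLLOW(A)={$,a}  FOLLOW(B)={$,a}
[2] (no change)
  FOLLOW(S)={$}  FOLLOW(A)={$,a}  FOLLOW(B)={$,a}

FOLLOW(B) = ["$", "a"]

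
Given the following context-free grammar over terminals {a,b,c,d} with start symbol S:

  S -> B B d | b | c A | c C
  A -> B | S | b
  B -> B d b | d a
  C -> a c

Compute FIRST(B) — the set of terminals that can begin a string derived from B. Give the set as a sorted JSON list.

FIRST iteration:
iter 1:
  A via A→b: +{b}
  B via B→d a: +{d}
  C via C→a c: +{a}
  S via S→B B d: +{d}
  S via S→b: +{b}
  S via S→c A: +{c}
  FIRST(S)={b,c,d}  FIRST(A)={b}  FIRST(B)={d}  FIRST(C)={a}
iter 2:
  A via A→B: +{d}
  A via A→S: +{c}
  FIRST(S)={b,c,d}  FIRST(A)={b,c,d}  FIRST(B)={d}  FIRST(C)={a}
iter 3: — fixpoint
  FIRST(S)={b,c,d}  FIRST(A)={b,c,d}  FIRST(B)={d}  FIRST(C)={a}

FIRST(B) = ["d"]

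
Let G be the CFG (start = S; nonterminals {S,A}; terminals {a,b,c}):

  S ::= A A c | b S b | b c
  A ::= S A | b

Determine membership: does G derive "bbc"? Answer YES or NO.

Convert to CNF:
  S -> A X2 | T1 T0 | T1 X3
  A -> S A | b
  T0 -> c
  T1 -> b
  X2 -> A T0
  X3 -> S T1

CYK table (by increasing span):
  cell(0,0) b: {A,T1}  orig:{A}
  cell(1,1) b: {A,T1}  orig:{A}
  cell(2,2) c: {T0}  orig:{}
  cell(0,1) bb: ∅
  cell(1,2) bc: {S,X2}  orig:{S}
  cell(0,2) bbc: {S}

S ∈ T[0,2] ⇒ YES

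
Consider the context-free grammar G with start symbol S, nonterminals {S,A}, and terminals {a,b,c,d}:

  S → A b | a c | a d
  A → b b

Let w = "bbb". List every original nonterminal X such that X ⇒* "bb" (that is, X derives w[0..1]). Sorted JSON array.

CNF form of G:
  S -> A T0 | T1 T2 | T1 T3
  A -> T0 T0
  T0 -> b
  T1 -> a
  T2 -> c
  T3 -> d

CYK fill — only the sub-triangle for w[0..1]:
  cell(0,0) b: {T0}  orig:{}
  cell(1,1) b: {T0}  orig:{}
  cell(0,1) bb: {A}

Original NTs in T[0,1] deriving "bb": ["A"]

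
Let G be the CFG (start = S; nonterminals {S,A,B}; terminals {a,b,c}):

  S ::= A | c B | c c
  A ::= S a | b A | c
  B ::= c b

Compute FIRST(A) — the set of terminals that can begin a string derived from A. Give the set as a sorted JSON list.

FIRST iteration:
round 1:
  A via A→b A: +{b}
  A via A→c: +{c}
  B via B→c b: +{c}
  S via S→A: +{b,c}
  FIRST[S]={b,c}  FIRST[A]={b,c}  FIRST[B]={c}
round 2: done
  FIRST[S]={b,c}  FIRST[A]={b,c}  FIRST[B]={c}

FIRST(A) = ["b", "c"]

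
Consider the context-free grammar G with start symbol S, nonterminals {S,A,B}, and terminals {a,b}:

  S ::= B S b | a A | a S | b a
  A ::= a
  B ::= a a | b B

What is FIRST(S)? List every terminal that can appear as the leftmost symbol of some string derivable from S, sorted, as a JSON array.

FIRST iteration:
pass 1:
  A via A→a: +{a}
  B via B→a a: +{a}
  B via B→b B: +{b}
  S via S→B S b: +{a,b}
  FIRST[S]={a,b}  FIRST[A]={a}  FIRST[B]={a,b}
pass 2: (stable)
  FIRST[S]={a,b}  FIRST[A]={a}  FIRST[B]={a,b}

FIRST(S) = ["a", "b"]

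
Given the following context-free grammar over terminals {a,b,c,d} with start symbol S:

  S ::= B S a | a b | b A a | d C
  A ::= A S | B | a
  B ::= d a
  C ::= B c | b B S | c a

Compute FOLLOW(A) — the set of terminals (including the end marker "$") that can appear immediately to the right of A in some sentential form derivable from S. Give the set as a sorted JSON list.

FIRST iteration:
round 1:
  A via A→a: +{a}
  B via B→d a: +{d}
  C via C→B c: +{d}
  C via C→b B S: +{b}
  C via C→c a: +{c}
  S via S→B S a: +{d}
  S via S→a b: +{a}
  S via S→b A a: +{b}
  FIRST[S]={a,b,d}  FIRST[A]={a}  FIRST[B]={d}  FIRST[C]={b,c,d}
round 2:
  A via A→B: +{d}
  FIRST[S]={a,b,d}  FIRST[A]={a,d}  FIRST[B]={d}  FIRST[C]={b,c,d}
round 3: done
  FIRST[S]={a,b,d}  FIRST[A]={a,d}  FIRST[B]={d}  FIRST[C]={b,c,d}

FOLLOW iteration:
FOLLOW(S) := {$}
round 1:
  A→A S: FOLLOW(A) ⊇ FIRST(S) = {a,b,d}; new: +{a,b,d}
  A→A S: FOLLOW(S) ⊇ FOLLOW(A) ⊇ {a,b,d}; new: +{a,b,d}
  A→B: FOLLOW(B) ⊇ FOLLOW(A) ⊇ {a,b,d}; new: +{a,b,d}
  C→B c: FOLLOW(B) ⊇ FIRST(c) = {c}; new: +{c}
  S→d C: FOLLOW(C) ⊇ FOLLOW(S) ⊇ {$,a,b,d}; new: +{$,a,b,d}
  FOLLOW[S]={$,a,b,d}  FOLLOW[A]={a,b,d}  FOLLOW[B]={a,b,c,d}  FOLLOW[C]={$,a,b,d}
round 2: done
  FOLLOW[S]={$,a,b,d}  FOLLOW[A]={a,b,d}  FOLLOW[B]={a,b,c,d}  FOLLOW[C]={$,a,b,d}

FOLLOW(A) = ["a", "b", "d"]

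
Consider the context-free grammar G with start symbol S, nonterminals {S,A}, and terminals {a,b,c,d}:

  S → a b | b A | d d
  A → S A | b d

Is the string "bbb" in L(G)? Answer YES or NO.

CNF form of G:
  S -> T0 A | T1 T1 | T2 T0
  A -> S A | T0 T1
  T0 -> b
  T1 -> d
  T2 -> a

CYK fill:
  [0..0]={T0}  "b"  orig:{}
  [1..1]={T0}  "b"  orig:{}
  [2..2]={T0}  "b"  orig:{}
  [0..1]=∅  "bb"
  [1..2]=∅  "bb"
  [0..2]=∅  "bbb"

S ∉ T[0,2] ⇒ NO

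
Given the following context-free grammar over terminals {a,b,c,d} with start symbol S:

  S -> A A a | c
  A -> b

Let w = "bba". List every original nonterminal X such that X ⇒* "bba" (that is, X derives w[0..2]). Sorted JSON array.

CNF form of G:
  S -> A X1 | c
  A -> b
  T0 -> a
  X1 -> A T0

Fill CYK table bottom-up — only the sub-triangle for w[0..2]:
  T[0,0] 'b' = {A}
  T[1,1] 'b' = {A}
  T[2,2] 'a' = {T0}  orig:{}
  T[0,1] 'bb' = ∅
  T[1,2] 'ba' = {X1}  orig:{}
  T[0,2] 'bba' = {S}

Original NTs in T[0,2] deriving "bba": ["S"]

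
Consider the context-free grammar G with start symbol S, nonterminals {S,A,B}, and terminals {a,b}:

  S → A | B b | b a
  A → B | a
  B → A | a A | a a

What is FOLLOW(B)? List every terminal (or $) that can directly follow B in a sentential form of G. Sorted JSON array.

FIRST sets, iterate to fixpoint:
iter 1:
  A via A→a: +{a}
  B via B→A: +{a}
  S via S→A: +{a}
  S via S→b a: +{b}
  FIRST(S)={a,b}  FIRST(A)={a}  FIRST(B)={a}
iter 2: — fixpoint
  FIRST(S)={a,b}  FIRST(A)={a}  FIRST(B)={a}

FOLLOW sets:
seed FOLLOW(S) with $
round 1:
  S→A: FOLLOW(A) ⊇ FOLLOW(S) ⊇ {$}; new: +{$}
  S→B b: FOLLOW(B) ⊇ FIRST(b) = {b}; new: +{b}
  FOLLOW[S]={$}  FOLLOW[A]={$}  FOLLOW[B]={b}
round 2:
  A→B: FOLLOW(B) ⊇ FOLLOW(A) ⊇ {$}; new: +{$}
  B→A: FOLLOW(A) ⊇ FOLLOW(B) ⊇ {$,b}; new: +{b}
  FOLLOW[S]={$}  FOLLOW[A]={$,b}  FOLLOW[B]={$,b}
round 3: (no change)
  FOLLOW[S]={$}  FOLLOW[A]={$,b}  FOLLOW[B]={$,b}

FOLLOW(B) = ["$", "b"]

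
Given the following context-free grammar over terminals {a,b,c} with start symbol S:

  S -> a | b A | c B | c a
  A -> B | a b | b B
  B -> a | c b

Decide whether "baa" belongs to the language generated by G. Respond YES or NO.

CNF form of G:
  S -> T1 A | T2 B | T2 T0 | a
  A -> T0 T1 | T1 B | T2 T1 | a
  B -> T2 T1 | a
  T0 -> a
  T1 -> b
  T2 -> c

CYK table (by increasing span):
  cell(0,0) b: {T1}  orig:{}
  cell(1,1) a: {A,B,S,T0}  orig:{A,B,S}
  cell(2,2) a: {A,B,S,T0}  orig:{A,B,S}
  cell(0,1) ba: {A,S}
  cell(1,2) aa: ∅
  cell(0,2) baa: ∅

S ∉ T[0,2] ⇒ NO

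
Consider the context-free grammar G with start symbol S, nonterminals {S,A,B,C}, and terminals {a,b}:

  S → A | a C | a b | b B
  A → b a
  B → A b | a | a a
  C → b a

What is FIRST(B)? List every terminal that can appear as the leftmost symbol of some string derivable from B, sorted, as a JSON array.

FIRST iteration:
pass 1:
  A via A→b a: +{b}
  B via B→A b: +{b}
  B via B→a: +{a}
  C via C→b a: +{b}
  S via S→A: +{b}
  S via S→a C: +{a}
  FIRST(S)={a,b}  FIRST(A)={b}  FIRST(B)={a,b}  FIRST(C)={b}
pass 2: — fixpoint
  FIRST(S)={a,b}  FIRST(A)={b}  FIRST(B)={a,b}  FIRST(C)={b}

FIRST(B) = ["a", "b"]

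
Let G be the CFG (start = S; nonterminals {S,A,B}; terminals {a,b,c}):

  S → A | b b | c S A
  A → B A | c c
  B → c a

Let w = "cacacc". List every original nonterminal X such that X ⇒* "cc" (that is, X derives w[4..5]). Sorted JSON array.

CNF form of G:
  S -> B A | T0 T0 | T0 X3 | T2 T2
  A -> B A | T0 T0
  B -> T0 T1
  T0 -> c
  T1 -> a
  T2 -> b
  X3 -> S A

CYK table (by increasing span) (cells [i..j] with 4 ≤ i ≤ j ≤ 5 only):
  cell(4,4) c: {T0}  orig:{}
  cell(5,5) c: {T0}  orig:{}
  cell(4,5) cc: {A,S}

Original NTs in T[4,5] deriving "cc": ["A", "S"]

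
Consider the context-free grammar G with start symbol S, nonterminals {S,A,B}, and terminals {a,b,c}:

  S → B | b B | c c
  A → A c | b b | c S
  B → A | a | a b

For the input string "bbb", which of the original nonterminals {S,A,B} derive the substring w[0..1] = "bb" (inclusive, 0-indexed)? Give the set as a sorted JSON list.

Convert to CNF:
  S -> A T0 | T0 S | T0 T0 | T1 B | T1 T1 | T2 T1 | a
  A -> A T0 | T0 S | T1 T1
  B -> A T0 | T0 S | T1 T1 | T2 T1 | a
  T0 -> c
  T1 -> b
  T2 -> a

Fill CYK table bottom-up — only the sub-triangle for w[0..1]:
  T[0,0] 'b' = {T1}  orig:{}
  T[1,1] 'b' = {T1}  orig:{}
  T[0,1] 'bb' = {A,B,S}

Original NTs in T[0,1] deriving "bb": ["A", "B", "S"]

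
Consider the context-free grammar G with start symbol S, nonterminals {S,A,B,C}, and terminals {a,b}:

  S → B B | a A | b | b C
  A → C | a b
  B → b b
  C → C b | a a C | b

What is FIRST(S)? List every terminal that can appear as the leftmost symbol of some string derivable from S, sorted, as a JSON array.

FIRST iteration:
round 1:
  A via A→a b: +{a}
  B via B→b b: +{b}
  C via C→a a C: +{a}
  C via C→b: +{b}
  S via S→B B: +{b}
  S via S→a A: +{a}
  FIRST[S]={a,b}  FIRST[A]={a}  FIRST[B]={b}  FIRST[C]={a,b}
round 2:
  A via A→C: +{b}
  FIRST[S]={a,b}  FIRST[A]={a,b}  FIRST[B]={b}  FIRST[C]={a,b}
round 3: (stable)
  FIRST[S]={a,b}  FIRST[A]={a,b}  FIRST[B]={b}  FIRST[C]={a,b}

FIRST(S) = ["a", "b"]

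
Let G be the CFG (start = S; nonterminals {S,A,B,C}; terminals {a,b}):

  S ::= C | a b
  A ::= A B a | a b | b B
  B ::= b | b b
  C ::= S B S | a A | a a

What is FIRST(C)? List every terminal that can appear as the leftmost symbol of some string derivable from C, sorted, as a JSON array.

FIRST iteration:
iter 1:
  A via A→a b: +{a}
  A via A→b B: +{b}
  B via B→b: +{b}
  C via C→a A: +{a}
  S via S→C: +{a}
  FIRST(S)={a}  FIRST(A)={a,b}  FIRST(B)={b}  FIRST(C)={a}
iter 2: — fixpoint
  FIRST(S)={a}  FIRST(A)={a,b}  FIRST(B)={b}  FIRST(C)={a}

FIRST(C) = ["a"]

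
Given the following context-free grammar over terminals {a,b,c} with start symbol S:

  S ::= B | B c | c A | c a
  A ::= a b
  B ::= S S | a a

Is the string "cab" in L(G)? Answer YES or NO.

CNF form of G:
  S -> B T2 | S S | T0 T0 | T2 A | T2 T0
  A -> T0 T1
  B -> S S | T0 T0
  T0 -> a
  T1 -> b
  T2 -> c

CYK table (by increasing span):
  [0..0]={T2}  "c"  orig:{}
  [1..1]={T0}  "a"  orig:{}
  [2..2]={T1}  "b"  orig:{}
  [0..1]={S}  "ca"
  [1..2]={A}  "ab"
  [0..2]={S}  "cab"

S ∈ T[0,2] ⇒ YES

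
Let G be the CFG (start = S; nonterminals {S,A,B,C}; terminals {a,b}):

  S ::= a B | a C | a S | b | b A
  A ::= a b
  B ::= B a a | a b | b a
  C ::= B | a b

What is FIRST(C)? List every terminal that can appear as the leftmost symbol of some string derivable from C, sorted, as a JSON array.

Compute FIRST by fixpoint:
[1]
  A via A→a b: +{a}
  B via B→a b: +{a}
  B via B→b a: +{b}
  C via C→B: +{a,b}
  S via S→a B: +{a}
  S via S→b: +{b}
  FIRST[S]={a,b}  FIRST[A]={a}  FIRST[B]={a,b}  FIRST[C]={a,b}
[2] done
  FIRST[S]={a,b}  FIRST[A]={a}  FIRST[B]={a,b}  FIRST[C]={a,b}

FIRST(C) = ["a", "b"]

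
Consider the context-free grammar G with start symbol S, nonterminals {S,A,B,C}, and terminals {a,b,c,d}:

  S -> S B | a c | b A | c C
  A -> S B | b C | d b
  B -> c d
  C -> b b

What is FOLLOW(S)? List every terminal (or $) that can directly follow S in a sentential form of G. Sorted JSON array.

FIRST sets, iterate to fixpoint:
pass 1:
  A via A→b C: +{b}
  A via A→d b: +{d}
  B via B→c d: +{c}
  C via C→b b: +{b}
  S via S→a c: +{a}
  S via S→b A: +{b}
  S via S→c C: +{c}
  S: {a,b,c}  A: {b,d}  B: {c}  C: {b}
pass 2:
  A via A→S B: +{a,c}
  S: {a,b,c}  A: {a,b,c,d}  B: {c}  C: {b}
pass 3: — fixpoint
  S: {a,b,c}  A: {a,b,c,d}  B: {c}  C: {b}

FOLLOW iteration:
seed FOLLOW(S) with $
iter 1:
  A→S B: FOLLOW(S) ⊇ FIRST(B) = {c}; new: +{c}
  S→S B: FOLLOW(B) ⊇ FOLLOW(S) ⊇ {$,c}; new: +{$,c}
  S→b A: FOLLOW(A) ⊇ FOLLOW(S) ⊇ {$,c}; new: +{$,c}
  S→c C: FOLLOW(C) ⊇ FOLLOW(S) ⊇ {$,c}; new: +{$,c}
  FOLLOW(S)={$,c}  FOLLOW(A)={$,c}  FOLLOW(B)={$,c}  FOLLOW(C)={$,c}
iter 2: done
  FOLLOW(S)={$,c}  FOLLOW(A)={$,c}  FOLLOW(B)={$,c}  FOLLOW(C)={$,c}

FOLLOW(S) = ["$", "c"]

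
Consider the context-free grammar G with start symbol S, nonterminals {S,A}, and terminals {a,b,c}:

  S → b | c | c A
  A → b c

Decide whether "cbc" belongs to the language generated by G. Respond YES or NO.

CNF form of G:
  S -> T1 A | b | c
  A -> T0 T1
  T0 -> b
  T1 -> c

CYK table (by increasing span):
  cell(0,0) c: {S,T1}  orig:{S}
  cell(1,1) b: {S,T0}  orig:{S}
  cell(2,2) c: {S,T1}  orig:{S}
  cell(0,1) cb: ∅
  cell(1,2) bc: {A}
  cell(0,2) cbc: {S}

S ∈ T[0,2] ⇒ YES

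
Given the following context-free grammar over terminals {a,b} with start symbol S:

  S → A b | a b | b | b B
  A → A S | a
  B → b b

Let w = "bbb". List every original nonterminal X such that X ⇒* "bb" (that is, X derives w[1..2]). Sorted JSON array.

CNF form of G:
  S -> A T0 | T0 B | T1 T0 | b
  A -> A S | a
  B -> T0 T0
  T0 -> b
  T1 -> a

CYK fill, restricted to cells inside w[1..2]:
  cell(1,1) b: {S,T0}  orig:{S}
  cell(2,2) b: {S,T0}  orig:{S}
  cell(1,2) bb: {B}

Original NTs in T[1,2] deriving "bb": ["B"]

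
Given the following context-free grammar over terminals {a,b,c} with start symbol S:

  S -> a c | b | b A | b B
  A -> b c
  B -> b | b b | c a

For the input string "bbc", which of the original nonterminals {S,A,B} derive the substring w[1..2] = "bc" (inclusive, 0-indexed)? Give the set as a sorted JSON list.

CNF form of G:
  S -> T0 A | T0 B | T2 T1 | b
  A -> T0 T1
  B -> T0 T0 | T1 T2 | b
  T0 -> b
  T1 -> c
  T2 -> a

CYK fill (cells [i..j] with 1 ≤ i ≤ j ≤ 2 only):
  [1..1]={B,S,T0}  "b"  orig:{B,S}
  [2..2]={T1}  "c"  orig:{}
  [1..2]={A}  "bc"

Original NTs in T[1,2] deriving "bc": ["A"]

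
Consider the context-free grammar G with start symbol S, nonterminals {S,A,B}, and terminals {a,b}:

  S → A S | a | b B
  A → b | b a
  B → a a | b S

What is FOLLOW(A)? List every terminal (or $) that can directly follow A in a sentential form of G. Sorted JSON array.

FIRST iteration:
iter 1:
  A via A→b: +{b}
  B via B→a a: +{a}
  B via B→b S: +{b}
  S via S→A S: +{b}
  S via S→a: +{a}
  S: {a,b}  A: {b}  B: {a,b}
iter 2: — fixpoint
  S: {a,b}  A: {b}  B: {a,b}

Compute FOLLOW by fixpoint:
FOLLOW(S) := {$}
iter 1:
  S→A S: FOLLOW(A) ⊇ FIRST(S) = {a,b}; new: +{a,b}
  S→b B: FOLLOW(B) ⊇ FOLLOW(S) ⊇ {$}; new: +{$}
  FOLLOW[S]={$}  FOLLOW[A]={a,b}  FOLLOW[B]={$}
iter 2: — fixpoint
  FOLLOW[S]={$}  FOLLOW[A]={a,b}  FOLLOW[B]={$}

FOLLOW(A) = ["a", "b"]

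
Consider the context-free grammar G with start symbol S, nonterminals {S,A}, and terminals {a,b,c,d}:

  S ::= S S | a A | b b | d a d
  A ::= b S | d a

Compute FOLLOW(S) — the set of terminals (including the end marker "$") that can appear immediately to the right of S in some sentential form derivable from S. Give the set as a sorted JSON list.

FIRST iteration:
[1]
  A via A→b S: +{b}
  A via A→d a: +{d}
  S via S→a A: +{a}
  S via S→b b: +{b}
  S via S→d a d: +{d}
  FIRST(S)={a,b,d}  FIRST(A)={b,d}
[2] (stable)
  FIRST(S)={a,b,d}  FIRST(A)={b,d}

Compute FOLLOW by fixpoint:
FOLLOW(S) := {$}
round 1:
  S→S S: FOLLOW(S) ⊇ FIRST(S) = {a,b,d}; new: +{a,b,d}
  S→a A: FOLLOW(A) ⊇ FOLLOW(S) ⊇ {$,a,b,d}; new: +{$,a,b,d}
  FOLLOW[S]={$,a,b,d}  FOLLOW[A]={$,a,b,d}
round 2: done
  FOLLOW[S]={$,a,b,d}  FOLLOW[A]={$,a,b,d}

FOLLOW(S) = ["$", "a", "b", "d"]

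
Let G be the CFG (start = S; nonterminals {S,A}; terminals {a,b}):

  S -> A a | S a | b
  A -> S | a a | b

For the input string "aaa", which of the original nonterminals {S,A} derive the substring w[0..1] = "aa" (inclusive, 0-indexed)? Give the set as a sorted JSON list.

CNF form of G:
  S -> A T0 | S T0 | b
  A -> A T0 | S T0 | T0 T0 | b
  T0 -> a

CYK fill — only the sub-triangle for w[0..1]:
  T[0,0] 'a' = {T0}  orig:{}
  T[1,1] 'a' = {T0}  orig:{}
  T[0,1] 'aa' = {A}

Original NTs in T[0,1] deriving "aa": ["A"]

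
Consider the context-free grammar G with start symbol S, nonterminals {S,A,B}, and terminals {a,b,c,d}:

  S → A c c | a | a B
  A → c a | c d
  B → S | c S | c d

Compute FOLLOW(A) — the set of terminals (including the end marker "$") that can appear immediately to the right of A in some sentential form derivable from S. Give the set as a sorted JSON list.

FIRST iteration:
[1]
  A via A→c a: +{c}
  B via B→c S: +{c}
  S via S→A c c: +{c}
  S via S→a: +{a}
  FIRST[S]={a,c}  FIRST[A]={c}  FIRST[B]={c}
[2]
  B via B→S: +{a}
  FIRST[S]={a,c}  FIRST[A]={c}  FIRST[B]={a,c}
[3] — fixpoint
  FIRST[S]={a,c}  FIRST[A]={c}  FIRST[B]={a,c}

Compute FOLLOW by fixpoint:
seed FOLLOW(S) with $
iter 1:
  S→A c c: FOLLOW(A) ⊇ FIRST(c) = {c}; new: +{c}
  S→a B: FOLLOW(B) ⊇ FOLLOW(S) ⊇ {$}; new: +{$}
  FOLLOW(S)={$}  FOLLOW(A)={c}  FOLLOW(B)={$}
iter 2: (no change)
  FOLLOW(S)={$}  FOLLOW(A)={c}  FOLLOW(B)={$}

FOLLOW(A) = ["c"]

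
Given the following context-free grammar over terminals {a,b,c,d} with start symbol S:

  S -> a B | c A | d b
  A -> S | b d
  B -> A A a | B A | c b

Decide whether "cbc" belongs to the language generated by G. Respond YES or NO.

Convert to CNF:
  S -> T0 B | T2 T1 | T3 A
  A -> T0 B | T1 T2 | T2 T1 | T3 A
  B -> A X4 | B A | T3 T1
  T0 -> a
  T1 -> b
  T2 -> d
  T3 -> c
  X4 -> A T0

CYK fill:
  cell(0,0) c: {T3}  orig:{}
  cell(1,1) b: {T1}  orig:{}
  cell(2,2) c: {T3}  orig:{}
  cell(0,1) cb: {B}
  cell(1,2) bc: ∅
  cell(0,2) cbc: ∅

S ∉ T[0,2] ⇒ NO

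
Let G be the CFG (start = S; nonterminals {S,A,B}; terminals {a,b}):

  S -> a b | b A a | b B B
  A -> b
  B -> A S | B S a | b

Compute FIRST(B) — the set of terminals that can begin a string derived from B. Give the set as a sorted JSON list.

Compute FIRST by fixpoint:
round 1:
  A via A→b: +{b}
  B via B→A S: +{b}
  S via S→a b: +{a}
  S via S→b A a: +{b}
  FIRST[S]={a,b}  FIRST[A]={b}  FIRST[B]={b}
round 2: (stable)
  FIRST[S]={a,b}  FIRST[A]={b}  FIRST[B]={b}

FIRST(B) = ["b"]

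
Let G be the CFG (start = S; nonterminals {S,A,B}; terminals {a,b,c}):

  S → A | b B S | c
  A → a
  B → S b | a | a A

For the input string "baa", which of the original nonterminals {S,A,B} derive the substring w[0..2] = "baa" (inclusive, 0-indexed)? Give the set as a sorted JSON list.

CNF form of G:
  S -> T0 X2 | a | c
  A -> a
  B -> S T0 | T1 A | a
  T0 -> b
  T1 -> a
  X2 -> B S

CYK fill (cells [i..j] with 0 ≤ i ≤ j ≤ 2 only):
  T[0,0] 'b' = {T0}  orig:{}
  T[1,1] 'a' = {A,B,S,T1}  orig:{A,B,S}
  T[2,2] 'a' = {A,B,S,T1}  orig:{A,B,S}
  T[0,1] 'ba' = ∅
  T[1,2] 'aa' = {B,X2}  orig:{B}
  T[0,2] 'baa' = {S}

Original NTs in T[0,2] deriving "baa": ["S"]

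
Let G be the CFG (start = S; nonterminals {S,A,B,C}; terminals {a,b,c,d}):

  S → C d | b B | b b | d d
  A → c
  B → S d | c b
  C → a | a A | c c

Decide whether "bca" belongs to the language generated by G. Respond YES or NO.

Convert to CNF:
  S -> C T0 | T0 T0 | T2 B | T2 T2
  A -> c
  B -> S T0 | T1 T2
  C -> T1 T1 | T3 A | a
  T0 -> d
  T1 -> c
  T2 -> b
  T3 -> a

CYK fill:
  cell(0,0) b: {T2}  orig:{}
  cell(1,1) c: {A,T1}  orig:{A}
  cell(2,2) a: {C,T3}  orig:{C}
  cell(0,1) bc: ∅
  cell(1,2) ca: ∅
  cell(0,2) bca: ∅

S ∉ T[0,2] ⇒ NO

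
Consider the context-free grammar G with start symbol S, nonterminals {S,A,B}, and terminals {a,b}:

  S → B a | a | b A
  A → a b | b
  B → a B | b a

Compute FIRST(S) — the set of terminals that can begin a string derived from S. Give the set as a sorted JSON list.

FIRST sets, iterate to fixpoint:
pass 1:
  A via A→a b: +{a}
  A via A→b: +{b}
  B via B→a B: +{a}
  B via B→b a: +{b}
  S via S→B a: +{a,b}
  FIRST(S)={a,b}  FIRST(A)={a,b}  FIRST(B)={a,b}
pass 2: (no change)
  FIRST(S)={a,b}  FIRST(A)={a,b}  FIRST(B)={a,b}

FIRST(S) = ["a", "b"]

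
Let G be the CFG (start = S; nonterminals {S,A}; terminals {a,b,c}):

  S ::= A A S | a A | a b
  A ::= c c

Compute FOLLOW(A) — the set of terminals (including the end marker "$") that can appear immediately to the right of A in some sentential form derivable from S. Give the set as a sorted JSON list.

FIRST sets, iterate to fixpoint:
[1]
  A via A→c c: +{c}
  S via S→A A S: +{c}
  S via S→a A: +{a}
  FIRST(S)={a,c}  FIRST(A)={c}
[2] (stable)
  FIRST(S)={a,c}  FIRST(A)={c}

FOLLOW iteration:
initialize: $ ∈ FOLLOW(S)
round 1:
  S→A A S: FOLLOW(A) ⊇ FIRST(A) = {c}; new: +{c}
  S→A A S: FOLLOW(A) ⊇ FIRST(S) = {a,c}; new: +{a}
  S→a A: FOLLOW(A) ⊇ FOLLOW(S) ⊇ {$}; new: +{$}
  FOLLOW(S)={$}  FOLLOW(A)={$,a,c}
round 2: done
  FOLLOW(S)={$}  FOLLOW(A)={$,a,c}

FOLLOW(A) = ["$", "a", "c"]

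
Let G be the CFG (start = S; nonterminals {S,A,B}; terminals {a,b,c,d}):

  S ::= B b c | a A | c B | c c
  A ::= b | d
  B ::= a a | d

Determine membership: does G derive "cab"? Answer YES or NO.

Convert to CNF:
  S -> B X3 | T0 A | T2 B | T2 T2
  A -> b | d
  B -> T0 T0 | d
  T0 -> a
  T1 -> b
  T2 -> c
  X3 -> T1 T2

Fill CYK table bottom-up:
  [0..0]={T2}  "c"  orig:{}
  [1..1]={T0}  "a"  orig:{}
  [2..2]={A,T1}  "b"  orig:{A}
  [0..1]=∅  "ca"
  [1..2]={S}  "ab"
  [0..2]=∅  "cab"

S ∉ T[0,2] ⇒ NO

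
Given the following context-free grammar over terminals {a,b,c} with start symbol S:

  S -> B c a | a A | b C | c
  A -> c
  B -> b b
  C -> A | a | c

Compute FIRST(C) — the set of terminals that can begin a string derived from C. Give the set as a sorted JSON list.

FIRST sets, iterate to fixpoint:
pass 1:
  A via A→c: +{c}
  B via B→b b: +{b}
  C via C→A: +{c}
  C via C→a: +{a}
  S via S→B c a: +{b}
  S via S→a A: +{a}
  S via S→c: +{c}
  S: {a,b,c}  A: {c}  B: {b}  C: {a,c}
pass 2: (stable)
  S: {a,b,c}  A: {c}  B: {b}  C: {a,c}

FIRST(C) = ["a", "c"]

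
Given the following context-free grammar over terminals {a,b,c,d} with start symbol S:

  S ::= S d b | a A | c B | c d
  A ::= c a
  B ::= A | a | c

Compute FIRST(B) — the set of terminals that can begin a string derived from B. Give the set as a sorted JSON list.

FIRST iteration:
[1]
  A via A→c a: +{c}
  B via B→A: +{c}
  B via B→a: +{a}
  S via S→a A: +{a}
  S via S→c B: +{c}
  FIRST[S]={a,c}  FIRST[A]={c}  FIRST[B]={a,c}
[2] (stable)
  FIRST[S]={a,c}  FIRST[A]={c}  FIRST[B]={a,c}

FIRST(B) = ["a", "c"]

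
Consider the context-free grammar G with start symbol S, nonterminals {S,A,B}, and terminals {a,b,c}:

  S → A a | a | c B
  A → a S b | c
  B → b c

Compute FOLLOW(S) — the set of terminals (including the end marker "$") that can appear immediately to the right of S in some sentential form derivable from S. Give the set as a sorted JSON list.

Compute FIRST by fixpoint:
pass 1:
  A via A→a S b: +{a}
  A via A→c: +{c}
  B via B→b c: +{b}
  S via S→A a: +{a,c}
  S: {a,c}  A: {a,c}  B: {b}
pass 2: — fixpoint
  S: {a,c}  A: {a,c}  B: {b}

FOLLOW iteration:
FOLLOW(S) := {$}
pass 1:
  A→a S b: FOLLOW(S) ⊇ FIRST(b) = {b}; new: +{b}
  S→A a: FOLLOW(A) ⊇ FIRST(a) = {a}; new: +{a}
  S→c B: FOLLOW(B) ⊇ FOLLOW(S) ⊇ {$,b}; new: +{$,b}
  S: {$,b}  A: {a}  B: {$,b}
pass 2: (stable)
  S: {$,b}  A: {a}  B: {$,b}

FOLLOW(S) = ["$", "b"]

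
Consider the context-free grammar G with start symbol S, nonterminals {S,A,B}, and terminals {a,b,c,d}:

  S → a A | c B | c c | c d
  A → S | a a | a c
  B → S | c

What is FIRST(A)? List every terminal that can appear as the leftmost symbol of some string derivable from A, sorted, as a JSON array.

FIRST sets, iterate to fixpoint:
[1]
  A via A→a a: +{a}
  B via B→c: +{c}
  S via S→a A: +{a}
  S via S→c B: +{c}
  S: {a,c}  A: {a}  B: {c}
[2]
  A via A→S: +{c}
  B via B→S: +{a}
  S: {a,c}  A: {a,c}  B: {a,c}
[3] (no change)
  S: {a,c}  A: {a,c}  B: {a,c}

FIRST(A) = ["a", "c"]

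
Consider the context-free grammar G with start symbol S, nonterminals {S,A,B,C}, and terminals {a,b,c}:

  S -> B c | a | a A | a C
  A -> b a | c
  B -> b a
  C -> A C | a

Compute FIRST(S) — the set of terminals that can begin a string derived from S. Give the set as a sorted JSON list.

FIRST sets, iterate to fixpoint:
iter 1:
  A via A→b a: +{b}
  A via A→c: +{c}
  B via B→b a: +{b}
  C via C→A C: +{b,c}
  C via C→a: +{a}
  S via S→B c: +{b}
  S via S→a: +{a}
  S: {a,b}  A: {b,c}  B: {b}  C: {a,b,c}
iter 2: (stable)
  S: {a,b}  A: {b,c}  B: {b}  C: {a,b,c}

FIRST(S) = ["a", "b"]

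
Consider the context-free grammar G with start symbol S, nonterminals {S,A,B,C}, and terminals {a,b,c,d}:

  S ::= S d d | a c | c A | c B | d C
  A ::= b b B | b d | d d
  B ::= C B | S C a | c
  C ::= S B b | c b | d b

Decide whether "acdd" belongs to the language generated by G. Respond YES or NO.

CNF form of G:
  S -> S X7 | T1 C | T2 T3 | T3 A | T3 B
  A -> T0 T1 | T0 X4 | T1 T1
  B -> C B | S X5 | c
  C -> S X6 | T1 T0 | T3 T0
  T0 -> b
  T1 -> d
  T2 -> a
  T3 -> c
  X4 -> T0 B
  X5 -> C T2
  X6 -> B T0
  X7 -> T1 T1

Fill CYK table bottom-up:
  T[0,0] 'a' = {T2}  orig:{}
  T[1,1] 'c' = {B,T3}  orig:{B}
  T[2,2] 'd' = {T1}  orig:{}
  T[3,3] 'd' = {T1}  orig:{}
  T[0,1] 'ac' = {S}
  T[1,2] 'cd' = ∅
  T[2,3] 'dd' = {A,X7}  orig:{A}
  T[0,2] 'acd' = ∅
  T[1,3] 'cdd' = {S}
  T[0,3] 'acdd' = {S}

S ∈ T[0,3] ⇒ YES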